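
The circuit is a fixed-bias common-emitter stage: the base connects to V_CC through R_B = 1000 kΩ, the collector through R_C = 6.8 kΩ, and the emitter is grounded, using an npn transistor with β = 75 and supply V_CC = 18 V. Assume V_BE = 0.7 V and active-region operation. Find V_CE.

Base loop: V_CC = I_B·R_B + V_BE, so I_B = (18 − 0.7)/1000 kΩ = 0.0173 mA.
In the active region I_C = β·I_B = 75 × 0.0173 = 1.3 mA.
Collector loop: V_CE = V_CC − I_C·R_C = 18 − 1.3×6.8 = 9.18 V.
Since V_CE = 9.18 V > V_CE(sat) ≈ 0.2 V, the transistor is in the active region as assumed.

V_CE ≈ 9.2 V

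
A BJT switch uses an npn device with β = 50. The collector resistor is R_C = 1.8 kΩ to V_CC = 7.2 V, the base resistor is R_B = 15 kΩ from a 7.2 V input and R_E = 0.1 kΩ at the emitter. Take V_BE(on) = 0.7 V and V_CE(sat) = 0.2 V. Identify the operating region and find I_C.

Assume active: I_B = (7.2 − 0.7)/(15 + 51×0.1) = 0.323 mA, I_C = β·I_B = 16.2 mA.
Then V_CE = 7.2 − 16.2×1.8 − 16.5×0.1 = -23.6 V < 0.2 V — the active assumption fails.
Re-solve with V_CE = 0.2 V. KCL at the emitter: V_E/R_E = (V_BB−0.7−V_E)/R_B + (V_CC−0.2−V_E)/R_C, giving V_E = 0.407 V.
I_C = (V_CC − 0.2 − V_E)/R_C = (7 − 0.407)/1.8 = 3.66 mA.
Check: I_B = (6.5 − 0.407)/15 = 0.406 mA, and β·I_B = 20.3 mA > I_C, confirming saturation.

saturation; I_C ≈ 3.7 mA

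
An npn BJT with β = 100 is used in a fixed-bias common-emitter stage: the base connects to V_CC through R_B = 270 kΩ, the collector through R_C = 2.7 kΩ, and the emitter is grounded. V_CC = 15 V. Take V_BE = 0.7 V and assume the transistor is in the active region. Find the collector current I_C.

I_C ≈ 5.3 mA

Base loop: V_CC = I_B·R_B + V_BE, so I_B = (15 − 0.7)/270 kΩ = 0.053 mA.
In the active region I_C = β·I_B = 100 × 0.053 = 5.3 mA.
Collector loop: V_CE = V_CC − I_C·R_C = 15 − 5.3×2.7 = 0.7 V.
Since V_CE = 0.7 V > V_CE(sat) ≈ 0.2 V, the transistor is in the active region as assumed.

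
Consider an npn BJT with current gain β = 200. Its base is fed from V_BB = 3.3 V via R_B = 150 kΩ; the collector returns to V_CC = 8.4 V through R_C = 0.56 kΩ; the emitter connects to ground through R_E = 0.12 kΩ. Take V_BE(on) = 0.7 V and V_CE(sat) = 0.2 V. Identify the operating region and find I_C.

Assume active. Base-emitter loop: I_B = (V_BB − V_BE)/(R_B + (β+1)R_E) = (3.3 − 0.7)/(150 + 201×0.12) = 0.0149 mA.
I_C = β·I_B = 200×0.0149 = 2.99 mA.
V_CE = V_CC − I_C·R_C − I_E·R_E = 8.4 − 2.99×0.56 − 3×0.12 = 6.37 V > V_CE(sat), so the active-region assumption holds.

active; I_C ≈ 3 mA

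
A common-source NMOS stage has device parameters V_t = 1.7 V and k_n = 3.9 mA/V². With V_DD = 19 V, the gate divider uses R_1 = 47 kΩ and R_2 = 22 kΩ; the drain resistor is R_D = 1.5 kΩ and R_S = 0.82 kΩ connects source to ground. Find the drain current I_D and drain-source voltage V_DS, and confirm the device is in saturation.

V_G = V_DD·R_2/(R_1+R_2) = 19×22/69 = 6.06 V.
Assume saturation: I_D = (k_n/2)(V_GS − V_t)² with V_GS = V_G − I_D·R_S = 6.06 − 0.82·I_D.
Substituting gives 1.31·I_D² − 14.9·I_D + 37 = 0, with roots I_D = 3.65 or 7.75 mA.
The root I_D = 7.75 mA gives V_GS = -0.293 V ≤ V_t, so take I_D = 3.65 mA.
Then V_GS = 3.07 V and V_DS = V_DD − I_D(R_D+R_S) = 19 − 3.65×2.32 = 10.5 V.
Saturation requires V_DS ≥ V_GS − V_t = 1.37 V; 10.5 ≥ 1.37 ✓.

I_D ≈ 3.6 mA, V_DS ≈ 11 V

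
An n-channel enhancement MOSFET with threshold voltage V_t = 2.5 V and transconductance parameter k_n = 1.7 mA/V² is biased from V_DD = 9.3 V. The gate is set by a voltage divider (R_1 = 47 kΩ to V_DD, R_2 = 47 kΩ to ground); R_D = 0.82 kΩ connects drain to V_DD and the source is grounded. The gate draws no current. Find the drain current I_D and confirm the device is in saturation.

V_G = V_DD·R_2/(R_1+R_2) = 9.3×47/94 = 4.65 V. With the source grounded, V_GS = V_G = 4.65 V.
Assume saturation: I_D = (k_n/2)(V_GS − V_t)² = (1.7/2)×(4.65 − 2.5)² = 0.85×2.15² = 3.93 mA.
V_DS = V_DD − I_D·R_D = 9.3 − 3.93×0.82 = 6.08 V.
Saturation requires V_DS ≥ V_GS − V_t = 2.15 V; 6.08 ≥ 2.15 ✓.

I_D ≈ 3.9 mA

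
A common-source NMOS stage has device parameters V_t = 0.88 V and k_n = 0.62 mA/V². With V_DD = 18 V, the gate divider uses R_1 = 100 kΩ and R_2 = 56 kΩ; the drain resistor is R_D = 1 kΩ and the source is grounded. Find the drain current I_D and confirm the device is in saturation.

V_G = V_DD·R_2/(R_1+R_2) = 18×56/156 = 6.46 V. With the source grounded, V_GS = V_G = 6.46 V.
Assume saturation: I_D = (k_n/2)(V_GS − V_t)² = (0.62/2)×(6.46 − 0.88)² = 0.31×5.58² = 9.66 mA.
V_DS = V_DD − I_D·R_D = 18 − 9.66×1 = 8.34 V.
Saturation requires V_DS ≥ V_GS − V_t = 5.58 V; 8.34 ≥ 5.58 ✓.

I_D ≈ 9.7 mA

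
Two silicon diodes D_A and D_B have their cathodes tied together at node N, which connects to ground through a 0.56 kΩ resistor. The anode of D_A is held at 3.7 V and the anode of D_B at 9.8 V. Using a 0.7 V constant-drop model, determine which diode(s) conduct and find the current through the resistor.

Assume both conduct. Then node N would need to be at both 3.7−0.7 = 3 V and 9.8−0.7 = 9.1 V, which is impossible.
Assume only D_B conducts: V_N = 9.8 − 0.7 = 9.1 V, so I_R = 9.1/0.56 = 16.2 mA.
Check D_A: its anode-to-cathode voltage is 3.7 − 9.1 = -5.4 V < 0.7 V, so it is off. The assumption is consistent.

Only D_B conducts; I_R ≈ 16 mA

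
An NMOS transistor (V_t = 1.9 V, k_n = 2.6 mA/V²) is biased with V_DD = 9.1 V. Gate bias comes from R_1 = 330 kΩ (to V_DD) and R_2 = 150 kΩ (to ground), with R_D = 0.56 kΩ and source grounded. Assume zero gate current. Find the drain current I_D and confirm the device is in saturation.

V_G = V_DD·R_2/(R_1+R_2) = 9.1×150/480 = 2.84 V. With the source grounded, V_GS = V_G = 2.84 V.
Assume saturation: I_D = (k_n/2)(V_GS − V_t)² = (2.6/2)×(2.84 − 1.9)² = 1.3×0.944² = 1.16 mA.
V_DS = V_DD − I_D·R_D = 9.1 − 1.16×0.56 = 8.45 V.
Saturation requires V_DS ≥ V_GS − V_t = 0.944 V; 8.45 ≥ 0.944 ✓.

I_D ≈ 1.2 mA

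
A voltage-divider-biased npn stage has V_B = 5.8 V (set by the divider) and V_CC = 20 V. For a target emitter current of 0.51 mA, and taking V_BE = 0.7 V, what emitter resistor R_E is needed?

R_E ≈ 10 kΩ

V_E = V_B − V_BE = 5.8 − 0.7 = 5.1 V.
R_E = V_E / I_E = 5.1 / 0.51 = 10 kΩ.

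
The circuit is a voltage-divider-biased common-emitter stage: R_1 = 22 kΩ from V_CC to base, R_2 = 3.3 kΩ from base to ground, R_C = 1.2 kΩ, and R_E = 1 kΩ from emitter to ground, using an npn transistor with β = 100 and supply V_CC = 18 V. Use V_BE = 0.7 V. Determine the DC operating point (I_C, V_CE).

I_C ≈ 1.6 mA, V_CE ≈ 14 V

Thevenize the base divider: V_Th = V_CC·R_2/(R_1+R_2) = 18×3.3/25.3 = 2.35 V, R_Th = R_1‖R_2 = 2.87 kΩ.
Base-emitter loop: V_Th = I_B·R_Th + V_BE + (β+1)I_B·R_E, so I_B = (2.35 − 0.7) / (2.87 + 101×1) = 0.0159 mA.
I_C = β·I_B = 100×0.0159 = 1.59 mA, and I_E = (β+1)I_B = 1.6 mA.
V_CE = V_CC − I_C·R_C − I_E·R_E = 18 − 1.59×1.2 − 1.6×1 = 14.5 V.
V_CE = 14.5 V > 0.2 V confirms active-region operation.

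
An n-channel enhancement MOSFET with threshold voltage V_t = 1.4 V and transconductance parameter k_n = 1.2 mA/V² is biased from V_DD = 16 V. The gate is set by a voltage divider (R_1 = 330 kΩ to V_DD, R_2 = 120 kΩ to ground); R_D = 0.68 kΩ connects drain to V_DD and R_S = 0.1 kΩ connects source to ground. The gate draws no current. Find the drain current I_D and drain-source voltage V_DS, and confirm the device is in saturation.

V_G = V_DD·R_2/(R_1+R_2) = 16×120/450 = 4.27 V.
Assume saturation: I_D = (k_n/2)(V_GS − V_t)² with V_GS = V_G − I_D·R_S = 4.27 − 0.1·I_D.
Substituting gives 0.006·I_D² − 1.34·I_D + 4.93 = 0, with roots I_D = 3.73 or 220 mA.
The root I_D = 220 mA gives V_GS = -17.8 V ≤ V_t, so take I_D = 3.73 mA.
Then V_GS = 3.89 V and V_DS = V_DD − I_D(R_D+R_S) = 16 − 3.73×0.78 = 13.1 V.
Saturation requires V_DS ≥ V_GS − V_t = 2.49 V; 13.1 ≥ 2.49 ✓.

I_D ≈ 3.7 mA, V_DS ≈ 13 V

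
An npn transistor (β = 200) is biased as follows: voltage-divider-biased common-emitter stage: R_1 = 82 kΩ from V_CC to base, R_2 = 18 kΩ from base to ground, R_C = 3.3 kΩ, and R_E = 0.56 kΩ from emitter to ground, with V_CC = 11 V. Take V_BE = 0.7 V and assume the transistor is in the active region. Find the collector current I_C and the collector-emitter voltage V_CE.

Thevenize the base divider: V_Th = V_CC·R_2/(R_1+R_2) = 11×18/100 = 1.98 V, R_Th = R_1‖R_2 = 14.8 kΩ.
Base-emitter loop: V_Th = I_B·R_Th + V_BE + (β+1)I_B·R_E, so I_B = (1.98 − 0.7) / (14.8 + 201×0.56) = 0.0101 mA.
I_C = β·I_B = 200×0.0101 = 2.01 mA, and I_E = (β+1)I_B = 2.02 mA.
V_CE = V_CC − I_C·R_C − I_E·R_E = 11 − 2.01×3.3 − 2.02×0.56 = 3.23 V.
V_CE = 3.23 V > 0.2 V confirms active-region operation.

I_C ≈ 2 mA, V_CE ≈ 3.2 V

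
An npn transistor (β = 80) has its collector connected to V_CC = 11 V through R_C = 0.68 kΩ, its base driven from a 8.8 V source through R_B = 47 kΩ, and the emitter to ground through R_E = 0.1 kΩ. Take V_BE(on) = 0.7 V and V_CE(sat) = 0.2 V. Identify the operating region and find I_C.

Assume active. Base-emitter loop: I_B = (V_BB − V_BE)/(R_B + (β+1)R_E) = (8.8 − 0.7)/(47 + 81×0.1) = 0.147 mA.
I_C = β·I_B = 80×0.147 = 11.8 mA.
V_CE = V_CC − I_C·R_C − I_E·R_E = 11 − 11.8×0.68 − 11.9×0.1 = 1.81 V > V_CE(sat), so the active-region assumption holds.

active; I_C ≈ 12 mA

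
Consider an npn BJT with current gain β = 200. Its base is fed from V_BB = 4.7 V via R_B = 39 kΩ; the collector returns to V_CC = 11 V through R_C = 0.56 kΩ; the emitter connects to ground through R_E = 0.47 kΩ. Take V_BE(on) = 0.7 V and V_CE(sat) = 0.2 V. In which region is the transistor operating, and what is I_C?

active; I_C ≈ 6 mA

Assume active. Base-emitter loop: I_B = (V_BB − V_BE)/(R_B + (β+1)R_E) = (4.7 − 0.7)/(39 + 201×0.47) = 0.03 mA.
I_C = β·I_B = 200×0.03 = 5.99 mA.
V_CE = V_CC − I_C·R_C − I_E·R_E = 11 − 5.99×0.56 − 6.02×0.47 = 4.81 V > V_CE(sat), so the active-region assumption holds.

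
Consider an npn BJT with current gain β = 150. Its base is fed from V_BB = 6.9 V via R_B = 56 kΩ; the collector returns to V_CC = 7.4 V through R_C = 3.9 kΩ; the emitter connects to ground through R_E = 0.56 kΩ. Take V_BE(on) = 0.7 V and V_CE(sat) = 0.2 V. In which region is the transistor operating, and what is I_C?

saturation; I_C ≈ 1.6 mA

Assume active: I_B = (6.9 − 0.7)/(56 + 151×0.56) = 0.0441 mA, I_C = β·I_B = 6.62 mA.
Then V_CE = 7.4 − 6.62×3.9 − 6.66×0.56 = -22.1 V < 0.2 V — the active assumption fails.
Re-solve with V_CE = 0.2 V. KCL at the emitter: V_E/R_E = (V_BB−0.7−V_E)/R_B + (V_CC−0.2−V_E)/R_C, giving V_E = 0.95 V.
I_C = (V_CC − 0.2 − V_E)/R_C = (7.2 − 0.95)/3.9 = 1.6 mA.
Check: I_B = (6.2 − 0.95)/56 = 0.0938 mA, and β·I_B = 14.1 mA > I_C, confirming saturation.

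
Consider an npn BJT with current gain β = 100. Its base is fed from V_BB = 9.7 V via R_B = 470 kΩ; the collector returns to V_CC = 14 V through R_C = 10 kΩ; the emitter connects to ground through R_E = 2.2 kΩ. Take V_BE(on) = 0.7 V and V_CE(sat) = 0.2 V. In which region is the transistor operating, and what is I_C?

Assume active: I_B = (9.7 − 0.7)/(470 + 101×2.2) = 0.013 mA, I_C = β·I_B = 1.3 mA.
Then V_CE = 14 − 1.3×10 − 1.31×2.2 = -1.89 V < 0.2 V — the active assumption fails.
Re-solve with V_CE = 0.2 V. KCL at the emitter: V_E/R_E = (V_BB−0.7−V_E)/R_B + (V_CC−0.2−V_E)/R_C, giving V_E = 2.51 V.
I_C = (V_CC − 0.2 − V_E)/R_C = (13.8 − 2.51)/10 = 1.13 mA.
Check: I_B = (9 − 2.51)/470 = 0.0138 mA, and β·I_B = 1.38 mA > I_C, confirming saturation.

saturation; I_C ≈ 1.1 mA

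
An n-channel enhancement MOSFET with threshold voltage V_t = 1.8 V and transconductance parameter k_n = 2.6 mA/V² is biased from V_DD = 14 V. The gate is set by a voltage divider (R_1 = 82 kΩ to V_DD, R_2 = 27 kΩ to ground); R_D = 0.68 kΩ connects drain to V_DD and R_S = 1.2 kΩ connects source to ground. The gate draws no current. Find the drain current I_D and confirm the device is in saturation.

V_G = V_DD·R_2/(R_1+R_2) = 14×27/109 = 3.47 V.
Assume saturation: I_D = (k_n/2)(V_GS − V_t)² with V_GS = V_G − I_D·R_S = 3.47 − 1.2·I_D.
Substituting gives 1.87·I_D² − 6.2·I_D + 3.62 = 0, with roots I_D = 0.755 or 2.56 mA.
The root I_D = 2.56 mA gives V_GS = 0.397 V ≤ V_t, so take I_D = 0.755 mA.
Then V_GS = 2.56 V and V_DS = V_DD − I_D(R_D+R_S) = 14 − 0.755×1.88 = 12.6 V.
Saturation requires V_DS ≥ V_GS − V_t = 0.762 V; 12.6 ≥ 0.762 ✓.

I_D ≈ 0.75 mA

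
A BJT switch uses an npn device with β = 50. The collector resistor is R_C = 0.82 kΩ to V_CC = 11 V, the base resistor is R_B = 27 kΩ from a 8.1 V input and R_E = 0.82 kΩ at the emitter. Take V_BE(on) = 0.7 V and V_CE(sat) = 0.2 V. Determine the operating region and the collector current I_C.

active; I_C ≈ 5.4 mA

Assume active. Base-emitter loop: I_B = (V_BB − V_BE)/(R_B + (β+1)R_E) = (8.1 − 0.7)/(27 + 51×0.82) = 0.108 mA.
I_C = β·I_B = 50×0.108 = 5.38 mA.
V_CE = V_CC − I_C·R_C − I_E·R_E = 11 − 5.38×0.82 − 5.48×0.82 = 2.09 V > V_CE(sat), so the active-region assumption holds.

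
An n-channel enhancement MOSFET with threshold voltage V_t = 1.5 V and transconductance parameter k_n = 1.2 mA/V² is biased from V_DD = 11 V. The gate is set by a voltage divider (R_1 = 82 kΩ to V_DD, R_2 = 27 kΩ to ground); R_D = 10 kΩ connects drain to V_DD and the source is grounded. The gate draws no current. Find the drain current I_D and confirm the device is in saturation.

V_G = V_DD·R_2/(R_1+R_2) = 11×27/109 = 2.72 V. With the source grounded, V_GS = V_G = 2.72 V.
Assume saturation: I_D = (k_n/2)(V_GS − V_t)² = (1.2/2)×(2.72 − 1.5)² = 0.6×1.22² = 0.9 mA.
V_DS = V_DD − I_D·R_D = 11 − 0.9×10 = 2 V.
Saturation requires V_DS ≥ V_GS − V_t = 1.22 V; 2 ≥ 1.22 ✓.

I_D ≈ 0.9 mA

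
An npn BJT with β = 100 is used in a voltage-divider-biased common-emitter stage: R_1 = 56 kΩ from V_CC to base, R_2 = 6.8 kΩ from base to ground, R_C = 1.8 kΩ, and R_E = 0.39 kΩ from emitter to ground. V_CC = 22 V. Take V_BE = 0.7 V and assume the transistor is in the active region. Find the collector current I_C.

I_C ≈ 3.7 mA

Thevenize the base divider: V_Th = V_CC·R_2/(R_1+R_2) = 22×6.8/62.8 = 2.38 V, R_Th = R_1‖R_2 = 6.06 kΩ.
Base-emitter loop: V_Th = I_B·R_Th + V_BE + (β+1)I_B·R_E, so I_B = (2.38 − 0.7) / (6.06 + 101×0.39) = 0.037 mA.
I_C = β·I_B = 100×0.037 = 3.7 mA, and I_E = (β+1)I_B = 3.74 mA.
V_CE = V_CC − I_C·R_C − I_E·R_E = 22 − 3.7×1.8 − 3.74×0.39 = 13.9 V.
V_CE = 13.9 V > 0.2 V confirms active-region operation.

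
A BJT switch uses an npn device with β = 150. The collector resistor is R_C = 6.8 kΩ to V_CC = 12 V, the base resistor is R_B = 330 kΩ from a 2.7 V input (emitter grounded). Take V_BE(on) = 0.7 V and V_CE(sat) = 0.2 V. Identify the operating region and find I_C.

Assume active. Base-emitter loop: I_B = (V_BB − V_BE)/R_B = (2.7 − 0.7)/330 = 0.00606 mA.
I_C = β·I_B = 150×0.00606 = 0.909 mA.
V_CE = V_CC − I_C·R_C = 12 − 0.909×6.8 = 5.82 V > V_CE(sat), so the active-region assumption holds.

active; I_C ≈ 0.91 mA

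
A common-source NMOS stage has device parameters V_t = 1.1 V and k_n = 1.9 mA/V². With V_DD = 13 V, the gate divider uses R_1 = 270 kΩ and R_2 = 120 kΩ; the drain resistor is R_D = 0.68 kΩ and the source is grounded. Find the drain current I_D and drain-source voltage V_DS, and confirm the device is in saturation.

I_D ≈ 8 mA, V_DS ≈ 7.6 V

V_G = V_DD·R_2/(R_1+R_2) = 13×120/390 = 4 V. With the source grounded, V_GS = V_G = 4 V.
Assume saturation: I_D = (k_n/2)(V_GS − V_t)² = (1.9/2)×(4 − 1.1)² = 0.95×2.9² = 7.99 mA.
V_DS = V_DD − I_D·R_D = 13 − 7.99×0.68 = 7.57 V.
Saturation requires V_DS ≥ V_GS − V_t = 2.9 V; 7.57 ≥ 2.9 ✓.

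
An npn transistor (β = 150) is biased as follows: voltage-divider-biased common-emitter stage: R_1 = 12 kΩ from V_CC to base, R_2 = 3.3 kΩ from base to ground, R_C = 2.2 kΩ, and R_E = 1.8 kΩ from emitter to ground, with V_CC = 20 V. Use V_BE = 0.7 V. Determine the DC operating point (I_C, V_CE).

Thevenize the base divider: V_Th = V_CC·R_2/(R_1+R_2) = 20×3.3/15.3 = 4.31 V, R_Th = R_1‖R_2 = 2.59 kΩ.
Base-emitter loop: V_Th = I_B·R_Th + V_BE + (β+1)I_B·R_E, so I_B = (4.31 − 0.7) / (2.59 + 151×1.8) = 0.0132 mA.
I_C = β·I_B = 150×0.0132 = 1.98 mA, and I_E = (β+1)I_B = 1.99 mA.
V_CE = V_CC − I_C·R_C − I_E·R_E = 20 − 1.98×2.2 − 1.99×1.8 = 12.1 V.
V_CE = 12.1 V > 0.2 V confirms active-region operation.

I_C ≈ 2 mA, V_CE ≈ 12 V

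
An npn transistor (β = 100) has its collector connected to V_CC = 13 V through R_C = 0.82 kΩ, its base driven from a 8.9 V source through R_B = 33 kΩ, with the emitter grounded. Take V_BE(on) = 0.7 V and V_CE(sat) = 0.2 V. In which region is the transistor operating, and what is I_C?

saturation; I_C ≈ 16 mA

Assume active: I_B = (8.9 − 0.7)/33 = 0.248 mA, giving I_C = β·I_B = 24.8 mA.
But then V_CE = 13 − 24.8×0.82 = -7.38 V < V_CE(sat) = 0.2 V — impossible in the active region.
So the transistor is saturated. With V_CE = 0.2 V, I_C = (V_CC − 0.2)/R_C = 12.8/0.82 = 15.6 mA.
Check: β·I_B = 24.8 mA > I_C = 15.6 mA, confirming saturation.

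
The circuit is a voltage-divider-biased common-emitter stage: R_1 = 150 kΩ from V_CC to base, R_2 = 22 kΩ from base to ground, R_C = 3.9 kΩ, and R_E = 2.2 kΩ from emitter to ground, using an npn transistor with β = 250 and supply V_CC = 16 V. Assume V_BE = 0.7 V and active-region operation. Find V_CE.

V_CE ≈ 12 V

Thevenize the base divider: V_Th = V_CC·R_2/(R_1+R_2) = 16×22/172 = 2.05 V, R_Th = R_1‖R_2 = 19.2 kΩ.
Base-emitter loop: V_Th = I_B·R_Th + V_BE + (β+1)I_B·R_E, so I_B = (2.05 − 0.7) / (19.2 + 251×2.2) = 0.00236 mA.
I_C = β·I_B = 250×0.00236 = 0.589 mA, and I_E = (β+1)I_B = 0.591 mA.
V_CE = V_CC − I_C·R_C − I_E·R_E = 16 − 0.589×3.9 − 0.591×2.2 = 12.4 V.
V_CE = 12.4 V > 0.2 V confirms active-region operation.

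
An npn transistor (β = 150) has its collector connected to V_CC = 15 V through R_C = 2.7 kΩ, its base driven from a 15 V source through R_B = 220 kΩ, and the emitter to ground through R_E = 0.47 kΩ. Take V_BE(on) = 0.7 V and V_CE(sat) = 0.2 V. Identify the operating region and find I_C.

saturation; I_C ≈ 4.7 mA

Assume active: I_B = (15 − 0.7)/(220 + 151×0.47) = 0.0491 mA, I_C = β·I_B = 7.37 mA.
Then V_CE = 15 − 7.37×2.7 − 7.42×0.47 = -8.39 V < 0.2 V — the active assumption fails.
Re-solve with V_CE = 0.2 V. KCL at the emitter: V_E/R_E = (V_BB−0.7−V_E)/R_B + (V_CC−0.2−V_E)/R_C, giving V_E = 2.22 V.
I_C = (V_CC − 0.2 − V_E)/R_C = (14.8 − 2.22)/2.7 = 4.66 mA.
Check: I_B = (14.3 − 2.22)/220 = 0.0549 mA, and β·I_B = 8.24 mA > I_C, confirming saturation.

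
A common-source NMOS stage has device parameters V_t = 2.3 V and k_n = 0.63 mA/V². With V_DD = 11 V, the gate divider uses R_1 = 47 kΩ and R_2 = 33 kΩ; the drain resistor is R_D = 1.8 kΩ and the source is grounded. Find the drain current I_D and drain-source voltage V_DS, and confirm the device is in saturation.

V_G = V_DD·R_2/(R_1+R_2) = 11×33/80 = 4.54 V. With the source grounded, V_GS = V_G = 4.54 V.
Assume saturation: I_D = (k_n/2)(V_GS − V_t)² = (0.63/2)×(4.54 − 2.3)² = 0.315×2.24² = 1.58 mA.
V_DS = V_DD − I_D·R_D = 11 − 1.58×1.8 = 8.16 V.
Saturation requires V_DS ≥ V_GS − V_t = 2.24 V; 8.16 ≥ 2.24 ✓.

I_D ≈ 1.6 mA, V_DS ≈ 8.2 V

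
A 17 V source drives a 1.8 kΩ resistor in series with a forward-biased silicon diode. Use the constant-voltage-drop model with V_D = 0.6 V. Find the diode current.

I ≈ 9.1 mA

KVL around the loop: 17 = V_D + I·R = 0.6 + I × 1.8 kΩ.
So I = (17 − 0.6) / 1.8 kΩ = 16.4 / 1.8 = 9.11 mA.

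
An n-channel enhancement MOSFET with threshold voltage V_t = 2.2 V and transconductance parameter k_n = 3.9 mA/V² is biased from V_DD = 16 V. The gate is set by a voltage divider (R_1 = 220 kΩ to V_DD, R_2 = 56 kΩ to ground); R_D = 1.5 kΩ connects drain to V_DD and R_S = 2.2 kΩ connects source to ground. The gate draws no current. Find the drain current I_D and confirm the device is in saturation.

V_G = V_DD·R_2/(R_1+R_2) = 16×56/276 = 3.25 V.
Assume saturation: I_D = (k_n/2)(V_GS − V_t)² with V_GS = V_G − I_D·R_S = 3.25 − 2.2·I_D.
Substituting gives 9.44·I_D² − 9.98·I_D + 2.14 = 0, with roots I_D = 0.298 or 0.759 mA.
The root I_D = 0.759 mA gives V_GS = 1.58 V ≤ V_t, so take I_D = 0.298 mA.
Then V_GS = 2.59 V and V_DS = V_DD − I_D(R_D+R_S) = 16 − 0.298×3.7 = 14.9 V.
Saturation requires V_DS ≥ V_GS − V_t = 0.391 V; 14.9 ≥ 0.391 ✓.

I_D ≈ 0.3 mA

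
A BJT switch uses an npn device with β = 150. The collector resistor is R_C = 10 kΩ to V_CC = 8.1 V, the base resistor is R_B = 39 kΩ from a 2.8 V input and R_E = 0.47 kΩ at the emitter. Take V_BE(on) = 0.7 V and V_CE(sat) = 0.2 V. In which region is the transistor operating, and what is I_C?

saturation; I_C ≈ 0.75 mA

Assume active: I_B = (2.8 − 0.7)/(39 + 151×0.47) = 0.0191 mA, I_C = β·I_B = 2.86 mA.
Then V_CE = 8.1 − 2.86×10 − 2.88×0.47 = -21.9 V < 0.2 V — the active assumption fails.
Re-solve with V_CE = 0.2 V. KCL at the emitter: V_E/R_E = (V_BB−0.7−V_E)/R_B + (V_CC−0.2−V_E)/R_C, giving V_E = 0.374 V.
I_C = (V_CC − 0.2 − V_E)/R_C = (7.9 − 0.374)/10 = 0.753 mA.
Check: I_B = (2.1 − 0.374)/39 = 0.0442 mA, and β·I_B = 6.64 mA > I_C, confirming saturation.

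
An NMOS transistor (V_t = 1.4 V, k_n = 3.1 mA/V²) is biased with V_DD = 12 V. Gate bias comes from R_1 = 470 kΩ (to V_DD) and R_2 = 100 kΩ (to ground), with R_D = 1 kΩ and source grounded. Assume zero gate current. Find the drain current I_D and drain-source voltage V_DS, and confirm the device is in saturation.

I_D ≈ 0.77 mA, V_DS ≈ 11 V

V_G = V_DD·R_2/(R_1+R_2) = 12×100/570 = 2.11 V. With the source grounded, V_GS = V_G = 2.11 V.
Assume saturation: I_D = (k_n/2)(V_GS − V_t)² = (3.1/2)×(2.11 − 1.4)² = 1.55×0.705² = 0.771 mA.
V_DS = V_DD − I_D·R_D = 12 − 0.771×1 = 11.2 V.
Saturation requires V_DS ≥ V_GS − V_t = 0.705 V; 11.2 ≥ 0.705 ✓.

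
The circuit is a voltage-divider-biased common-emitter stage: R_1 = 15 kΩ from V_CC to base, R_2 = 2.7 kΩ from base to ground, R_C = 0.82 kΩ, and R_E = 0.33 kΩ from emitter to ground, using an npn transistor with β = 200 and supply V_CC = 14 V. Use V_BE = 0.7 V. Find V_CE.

V_CE ≈ 9.2 V

Thevenize the base divider: V_Th = V_CC·R_2/(R_1+R_2) = 14×2.7/17.7 = 2.14 V, R_Th = R_1‖R_2 = 2.29 kΩ.
Base-emitter loop: V_Th = I_B·R_Th + V_BE + (β+1)I_B·R_E, so I_B = (2.14 − 0.7) / (2.29 + 201×0.33) = 0.0209 mA.
I_C = β·I_B = 200×0.0209 = 4.18 mA, and I_E = (β+1)I_B = 4.21 mA.
V_CE = V_CC − I_C·R_C − I_E·R_E = 14 − 4.18×0.82 − 4.21×0.33 = 9.18 V.
V_CE = 9.18 V > 0.2 V confirms active-region operation.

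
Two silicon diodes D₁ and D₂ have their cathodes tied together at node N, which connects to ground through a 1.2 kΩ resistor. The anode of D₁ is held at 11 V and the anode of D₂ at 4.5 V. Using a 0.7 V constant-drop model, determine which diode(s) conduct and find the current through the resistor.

Only D₁ conducts; I_R ≈ 8.6 mA

Assume both conduct. Then node N would need to be at both 11−0.7 = 10.3 V and 4.5−0.7 = 3.8 V, which is impossible.
Assume only D₁ conducts: V_N = 11 − 0.7 = 10.3 V, so I_R = 10.3/1.2 = 8.58 mA.
Check D₂: its anode-to-cathode voltage is 4.5 − 10.3 = -5.8 V < 0.7 V, so it is off. The assumption is consistent.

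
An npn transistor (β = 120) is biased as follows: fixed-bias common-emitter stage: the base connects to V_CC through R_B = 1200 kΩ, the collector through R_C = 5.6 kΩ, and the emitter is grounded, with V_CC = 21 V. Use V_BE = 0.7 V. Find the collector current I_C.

Base loop: V_CC = I_B·R_B + V_BE, so I_B = (21 − 0.7)/1200 kΩ = 0.0169 mA.
In the active region I_C = β·I_B = 120 × 0.0169 = 2.03 mA.
Collector loop: V_CE = V_CC − I_C·R_C = 21 − 2.03×5.6 = 9.63 V.
Since V_CE = 9.63 V > V_CE(sat) ≈ 0.2 V, the transistor is in the active region as assumed.

I_C ≈ 2 mA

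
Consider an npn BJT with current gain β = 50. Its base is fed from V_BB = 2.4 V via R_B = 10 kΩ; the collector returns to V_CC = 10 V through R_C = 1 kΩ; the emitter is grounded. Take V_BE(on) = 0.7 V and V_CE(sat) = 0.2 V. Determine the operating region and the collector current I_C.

Assume active. Base-emitter loop: I_B = (V_BB − V_BE)/R_B = (2.4 − 0.7)/10 = 0.17 mA.
I_C = β·I_B = 50×0.17 = 8.5 mA.
V_CE = V_CC − I_C·R_C = 10 − 8.5×1 = 1.5 V > V_CE(sat), so the active-region assumption holds.

active; I_C ≈ 8.5 mA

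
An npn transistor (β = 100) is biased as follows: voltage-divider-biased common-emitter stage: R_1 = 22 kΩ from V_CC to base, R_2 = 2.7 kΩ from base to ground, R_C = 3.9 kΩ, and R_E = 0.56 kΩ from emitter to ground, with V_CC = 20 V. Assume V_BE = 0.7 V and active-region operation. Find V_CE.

V_CE ≈ 8.7 V

Thevenize the base divider: V_Th = V_CC·R_2/(R_1+R_2) = 20×2.7/24.7 = 2.19 V, R_Th = R_1‖R_2 = 2.4 kΩ.
Base-emitter loop: V_Th = I_B·R_Th + V_BE + (β+1)I_B·R_E, so I_B = (2.19 − 0.7) / (2.4 + 101×0.56) = 0.0252 mA.
I_C = β·I_B = 100×0.0252 = 2.52 mA, and I_E = (β+1)I_B = 2.55 mA.
V_CE = V_CC − I_C·R_C − I_E·R_E = 20 − 2.52×3.9 − 2.55×0.56 = 8.74 V.
V_CE = 8.74 V > 0.2 V confirms active-region operation.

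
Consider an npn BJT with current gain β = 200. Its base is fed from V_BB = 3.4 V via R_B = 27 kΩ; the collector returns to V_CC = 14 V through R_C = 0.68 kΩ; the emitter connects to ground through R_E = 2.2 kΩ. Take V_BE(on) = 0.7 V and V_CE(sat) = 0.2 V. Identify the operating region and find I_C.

active; I_C ≈ 1.2 mA

Assume active. Base-emitter loop: I_B = (V_BB − V_BE)/(R_B + (β+1)R_E) = (3.4 − 0.7)/(27 + 201×2.2) = 0.00575 mA.
I_C = β·I_B = 200×0.00575 = 1.15 mA.
V_CE = V_CC − I_C·R_C − I_E·R_E = 14 − 1.15×0.68 − 1.16×2.2 = 10.7 V > V_CE(sat), so the active-region assumption holds.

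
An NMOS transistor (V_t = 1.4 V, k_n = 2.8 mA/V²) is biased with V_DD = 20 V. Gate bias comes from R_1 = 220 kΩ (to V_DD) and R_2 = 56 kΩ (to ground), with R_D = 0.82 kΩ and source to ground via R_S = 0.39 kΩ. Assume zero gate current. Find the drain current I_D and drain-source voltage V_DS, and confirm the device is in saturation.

V_G = V_DD·R_2/(R_1+R_2) = 20×56/276 = 4.06 V.
Assume saturation: I_D = (k_n/2)(V_GS − V_t)² with V_GS = V_G − I_D·R_S = 4.06 − 0.39·I_D.
Substituting gives 0.213·I_D² − 3.9·I_D + 9.89 = 0, with roots I_D = 3.04 or 15.3 mA.
The root I_D = 15.3 mA gives V_GS = -1.9 V ≤ V_t, so take I_D = 3.04 mA.
Then V_GS = 2.87 V and V_DS = V_DD − I_D(R_D+R_S) = 20 − 3.04×1.21 = 16.3 V.
Saturation requires V_DS ≥ V_GS − V_t = 1.47 V; 16.3 ≥ 1.47 ✓.

I_D ≈ 3 mA, V_DS ≈ 16 V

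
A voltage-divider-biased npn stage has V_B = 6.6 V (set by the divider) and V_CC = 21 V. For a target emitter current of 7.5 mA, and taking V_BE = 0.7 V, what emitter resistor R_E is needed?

V_E = V_B − V_BE = 6.6 − 0.7 = 5.9 V.
R_E = V_E / I_E = 5.9 / 7.5 = 0.787 kΩ.

R_E ≈ 0.79 kΩ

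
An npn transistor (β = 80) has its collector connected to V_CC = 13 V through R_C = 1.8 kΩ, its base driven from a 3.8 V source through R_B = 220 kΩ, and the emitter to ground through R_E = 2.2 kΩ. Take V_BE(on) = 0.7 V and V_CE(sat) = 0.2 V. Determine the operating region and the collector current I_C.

Assume active. Base-emitter loop: I_B = (V_BB − V_BE)/(R_B + (β+1)R_E) = (3.8 − 0.7)/(220 + 81×2.2) = 0.00779 mA.
I_C = β·I_B = 80×0.00779 = 0.623 mA.
V_CE = V_CC − I_C·R_C − I_E·R_E = 13 − 0.623×1.8 − 0.631×2.2 = 10.5 V > V_CE(sat), so the active-region assumption holds.

active; I_C ≈ 0.62 mA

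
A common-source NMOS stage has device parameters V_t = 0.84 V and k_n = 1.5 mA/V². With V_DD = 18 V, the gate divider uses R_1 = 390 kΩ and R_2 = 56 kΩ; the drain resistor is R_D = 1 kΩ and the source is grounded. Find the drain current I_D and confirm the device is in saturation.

I_D ≈ 1.5 mA

V_G = V_DD·R_2/(R_1+R_2) = 18×56/446 = 2.26 V. With the source grounded, V_GS = V_G = 2.26 V.
Assume saturation: I_D = (k_n/2)(V_GS − V_t)² = (1.5/2)×(2.26 − 0.84)² = 0.75×1.42² = 1.51 mA.
V_DS = V_DD − I_D·R_D = 18 − 1.51×1 = 16.5 V.
Saturation requires V_DS ≥ V_GS − V_t = 1.42 V; 16.5 ≥ 1.42 ✓.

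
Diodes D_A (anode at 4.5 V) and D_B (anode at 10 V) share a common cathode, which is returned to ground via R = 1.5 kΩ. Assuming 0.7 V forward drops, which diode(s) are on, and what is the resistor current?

Assume both conduct. Then node N would need to be at both 4.5−0.7 = 3.8 V and 10−0.7 = 9.3 V, which is impossible.
Assume only D_B conducts: V_N = 10 − 0.7 = 9.3 V, so I_R = 9.3/1.5 = 6.2 mA.
Check D_A: its anode-to-cathode voltage is 4.5 − 9.3 = -4.8 V < 0.7 V, so it is off. The assumption is consistent.

Only D_B conducts; I_R ≈ 6.2 mA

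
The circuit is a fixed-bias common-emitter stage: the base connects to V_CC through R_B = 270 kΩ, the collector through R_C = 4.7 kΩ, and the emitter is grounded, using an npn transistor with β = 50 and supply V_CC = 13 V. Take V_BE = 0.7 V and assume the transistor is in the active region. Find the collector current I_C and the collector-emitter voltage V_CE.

I_C ≈ 2.3 mA, V_CE ≈ 2.3 V

Base loop: V_CC = I_B·R_B + V_BE, so I_B = (13 − 0.7)/270 kΩ = 0.0456 mA.
In the active region I_C = β·I_B = 50 × 0.0456 = 2.28 mA.
Collector loop: V_CE = V_CC − I_C·R_C = 13 − 2.28×4.7 = 2.29 V.
Since V_CE = 2.29 V > V_CE(sat) ≈ 0.2 V, the transistor is in the active region as assumed.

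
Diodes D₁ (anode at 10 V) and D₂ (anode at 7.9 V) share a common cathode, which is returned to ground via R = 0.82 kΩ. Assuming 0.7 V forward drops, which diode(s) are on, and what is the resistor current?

Only D₁ conducts; I_R ≈ 11 mA

Assume both conduct. Then node N would need to be at both 10−0.7 = 9.3 V and 7.9−0.7 = 7.2 V, which is impossible.
Assume only D₁ conducts: V_N = 10 − 0.7 = 9.3 V, so I_R = 9.3/0.82 = 11.3 mA.
Check D₂: its anode-to-cathode voltage is 7.9 − 9.3 = -1.4 V < 0.7 V, so it is off. The assumption is consistent.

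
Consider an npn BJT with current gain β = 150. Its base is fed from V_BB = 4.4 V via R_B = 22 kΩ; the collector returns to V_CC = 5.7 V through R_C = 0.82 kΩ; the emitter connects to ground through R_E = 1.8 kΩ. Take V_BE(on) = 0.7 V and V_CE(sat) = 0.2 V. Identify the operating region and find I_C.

Assume active. Base-emitter loop: I_B = (V_BB − V_BE)/(R_B + (β+1)R_E) = (4.4 − 0.7)/(22 + 151×1.8) = 0.0126 mA.
I_C = β·I_B = 150×0.0126 = 1.89 mA.
V_CE = V_CC − I_C·R_C − I_E·R_E = 5.7 − 1.89×0.82 − 1.9×1.8 = 0.728 V > V_CE(sat), so the active-region assumption holds.

active; I_C ≈ 1.9 mA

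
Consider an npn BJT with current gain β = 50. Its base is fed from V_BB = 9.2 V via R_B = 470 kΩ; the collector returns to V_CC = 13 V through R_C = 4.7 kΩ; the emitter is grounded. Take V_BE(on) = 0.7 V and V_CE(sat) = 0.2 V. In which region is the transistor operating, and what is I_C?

active; I_C ≈ 0.9 mA

Assume active. Base-emitter loop: I_B = (V_BB − V_BE)/R_B = (9.2 − 0.7)/470 = 0.0181 mA.
I_C = β·I_B = 50×0.0181 = 0.904 mA.
V_CE = V_CC − I_C·R_C = 13 − 0.904×4.7 = 8.75 V > V_CE(sat), so the active-region assumption holds.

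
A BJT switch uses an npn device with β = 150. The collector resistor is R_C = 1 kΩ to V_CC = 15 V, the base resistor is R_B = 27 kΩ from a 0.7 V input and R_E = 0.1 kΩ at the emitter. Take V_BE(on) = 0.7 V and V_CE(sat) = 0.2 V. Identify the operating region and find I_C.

cutoff; I_C ≈ 0

V_BB = 0.7 V ≤ V_BE(on) = 0.7 V, so the base-emitter junction is not forward biased.
The transistor is in cutoff: I_B = I_C = 0.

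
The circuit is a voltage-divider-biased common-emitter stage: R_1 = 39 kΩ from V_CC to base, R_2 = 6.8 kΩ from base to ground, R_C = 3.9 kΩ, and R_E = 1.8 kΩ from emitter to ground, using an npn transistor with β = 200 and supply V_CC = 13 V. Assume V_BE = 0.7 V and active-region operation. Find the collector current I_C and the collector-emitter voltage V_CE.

Thevenize the base divider: V_Th = V_CC·R_2/(R_1+R_2) = 13×6.8/45.8 = 1.93 V, R_Th = R_1‖R_2 = 5.79 kΩ.
Base-emitter loop: V_Th = I_B·R_Th + V_BE + (β+1)I_B·R_E, so I_B = (1.93 − 0.7) / (5.79 + 201×1.8) = 0.00335 mA.
I_C = β·I_B = 200×0.00335 = 0.669 mA, and I_E = (β+1)I_B = 0.673 mA.
V_CE = V_CC − I_C·R_C − I_E·R_E = 13 − 0.669×3.9 − 0.673×1.8 = 9.18 V.
V_CE = 9.18 V > 0.2 V confirms active-region operation.

I_C ≈ 0.67 mA, V_CE ≈ 9.2 V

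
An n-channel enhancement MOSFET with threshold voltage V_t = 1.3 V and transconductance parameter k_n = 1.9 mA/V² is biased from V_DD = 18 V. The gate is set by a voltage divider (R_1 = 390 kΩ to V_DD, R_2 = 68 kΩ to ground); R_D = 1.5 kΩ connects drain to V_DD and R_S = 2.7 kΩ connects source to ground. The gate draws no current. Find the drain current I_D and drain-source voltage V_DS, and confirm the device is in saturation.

I_D ≈ 0.3 mA, V_DS ≈ 17 V

V_G = V_DD·R_2/(R_1+R_2) = 18×68/458 = 2.67 V.
Assume saturation: I_D = (k_n/2)(V_GS − V_t)² with V_GS = V_G − I_D·R_S = 2.67 − 2.7·I_D.
Substituting gives 6.93·I_D² − 8.04·I_D + 1.79 = 0, with roots I_D = 0.3 or 0.861 mA.
The root I_D = 0.861 mA gives V_GS = 0.348 V ≤ V_t, so take I_D = 0.3 mA.
Then V_GS = 1.86 V and V_DS = V_DD − I_D(R_D+R_S) = 18 − 0.3×4.2 = 16.7 V.
Saturation requires V_DS ≥ V_GS − V_t = 0.562 V; 16.7 ≥ 0.562 ✓.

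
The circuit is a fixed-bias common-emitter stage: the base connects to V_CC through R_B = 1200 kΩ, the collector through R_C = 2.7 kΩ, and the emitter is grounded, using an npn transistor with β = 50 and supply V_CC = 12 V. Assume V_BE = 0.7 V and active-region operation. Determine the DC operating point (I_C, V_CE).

Base loop: V_CC = I_B·R_B + V_BE, so I_B = (12 − 0.7)/1200 kΩ = 0.00942 mA.
In the active region I_C = β·I_B = 50 × 0.00942 = 0.471 mA.
Collector loop: V_CE = V_CC − I_C·R_C = 12 − 0.471×2.7 = 10.7 V.
Since V_CE = 10.7 V > V_CE(sat) ≈ 0.2 V, the transistor is in the active region as assumed.

I_C ≈ 0.47 mA, V_CE ≈ 11 V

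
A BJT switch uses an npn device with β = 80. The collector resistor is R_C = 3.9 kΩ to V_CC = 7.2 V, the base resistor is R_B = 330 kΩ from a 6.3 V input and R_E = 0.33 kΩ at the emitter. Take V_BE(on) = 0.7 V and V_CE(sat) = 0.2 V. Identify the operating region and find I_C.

active; I_C ≈ 1.3 mA

Assume active. Base-emitter loop: I_B = (V_BB − V_BE)/(R_B + (β+1)R_E) = (6.3 − 0.7)/(330 + 81×0.33) = 0.0157 mA.
I_C = β·I_B = 80×0.0157 = 1.26 mA.
V_CE = V_CC − I_C·R_C − I_E·R_E = 7.2 − 1.26×3.9 − 1.27×0.33 = 1.88 V > V_CE(sat), so the active-region assumption holds.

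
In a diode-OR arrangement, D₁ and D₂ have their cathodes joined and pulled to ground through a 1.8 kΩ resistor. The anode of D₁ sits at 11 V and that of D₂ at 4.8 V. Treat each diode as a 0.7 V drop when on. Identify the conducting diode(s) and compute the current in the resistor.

Only D₁ conducts; I_R ≈ 5.7 mA

Assume both conduct. Then node N would need to be at both 11−0.7 = 10.3 V and 4.8−0.7 = 4.1 V, which is impossible.
Assume only D₁ conducts: V_N = 11 − 0.7 = 10.3 V, so I_R = 10.3/1.8 = 5.72 mA.
Check D₂: its anode-to-cathode voltage is 4.8 − 10.3 = -5.5 V < 0.7 V, so it is off. The assumption is consistent.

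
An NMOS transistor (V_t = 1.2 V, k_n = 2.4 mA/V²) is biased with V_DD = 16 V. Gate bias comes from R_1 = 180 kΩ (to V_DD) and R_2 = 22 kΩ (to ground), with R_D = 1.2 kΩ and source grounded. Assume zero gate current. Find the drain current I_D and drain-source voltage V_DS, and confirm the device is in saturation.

I_D ≈ 0.35 mA, V_DS ≈ 16 V

V_G = V_DD·R_2/(R_1+R_2) = 16×22/202 = 1.74 V. With the source grounded, V_GS = V_G = 1.74 V.
Assume saturation: I_D = (k_n/2)(V_GS − V_t)² = (2.4/2)×(1.74 − 1.2)² = 1.2×0.543² = 0.353 mA.
V_DS = V_DD − I_D·R_D = 16 − 0.353×1.2 = 15.6 V.
Saturation requires V_DS ≥ V_GS − V_t = 0.543 V; 15.6 ≥ 0.543 ✓.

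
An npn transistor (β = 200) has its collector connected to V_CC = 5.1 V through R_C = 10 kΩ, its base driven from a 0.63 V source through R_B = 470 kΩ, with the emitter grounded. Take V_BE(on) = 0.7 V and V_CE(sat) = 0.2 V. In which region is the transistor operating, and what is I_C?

V_BB = 0.63 V ≤ V_BE(on) = 0.7 V, so the base-emitter junction is not forward biased.
The transistor is in cutoff: I_B = I_C = 0.

cutoff; I_C ≈ 0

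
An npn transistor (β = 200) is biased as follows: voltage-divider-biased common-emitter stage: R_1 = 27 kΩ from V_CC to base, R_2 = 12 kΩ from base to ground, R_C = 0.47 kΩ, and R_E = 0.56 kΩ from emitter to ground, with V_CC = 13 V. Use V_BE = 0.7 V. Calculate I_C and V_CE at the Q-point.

I_C ≈ 5.5 mA, V_CE ≈ 7.4 V

Thevenize the base divider: V_Th = V_CC·R_2/(R_1+R_2) = 13×12/39 = 4 V, R_Th = R_1‖R_2 = 8.31 kΩ.
Base-emitter loop: V_Th = I_B·R_Th + V_BE + (β+1)I_B·R_E, so I_B = (4 − 0.7) / (8.31 + 201×0.56) = 0.0273 mA.
I_C = β·I_B = 200×0.0273 = 5.46 mA, and I_E = (β+1)I_B = 5.49 mA.
V_CE = V_CC − I_C·R_C − I_E·R_E = 13 − 5.46×0.47 − 5.49×0.56 = 7.36 V.
V_CE = 7.36 V > 0.2 V confirms active-region operation.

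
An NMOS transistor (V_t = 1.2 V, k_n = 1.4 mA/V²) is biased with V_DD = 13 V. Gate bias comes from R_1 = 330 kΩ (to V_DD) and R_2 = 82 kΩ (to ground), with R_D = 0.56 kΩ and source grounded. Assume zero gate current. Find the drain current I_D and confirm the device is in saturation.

I_D ≈ 1.3 mA

V_G = V_DD·R_2/(R_1+R_2) = 13×82/412 = 2.59 V. With the source grounded, V_GS = V_G = 2.59 V.
Assume saturation: I_D = (k_n/2)(V_GS − V_t)² = (1.4/2)×(2.59 − 1.2)² = 0.7×1.39² = 1.35 mA.
V_DS = V_DD − I_D·R_D = 13 − 1.35×0.56 = 12.2 V.
Saturation requires V_DS ≥ V_GS − V_t = 1.39 V; 12.2 ≥ 1.39 ✓.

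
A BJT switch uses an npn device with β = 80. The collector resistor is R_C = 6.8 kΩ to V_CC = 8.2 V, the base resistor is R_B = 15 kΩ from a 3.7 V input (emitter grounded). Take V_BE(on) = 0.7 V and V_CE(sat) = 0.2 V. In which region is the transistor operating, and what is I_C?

Assume active: I_B = (3.7 − 0.7)/15 = 0.2 mA, giving I_C = β·I_B = 16 mA.
But then V_CE = 8.2 − 16×6.8 = -101 V < V_CE(sat) = 0.2 V — impossible in the active region.
So the transistor is saturated. With V_CE = 0.2 V, I_C = (V_CC − 0.2)/R_C = 8/6.8 = 1.18 mA.
Check: β·I_B = 16 mA > I_C = 1.18 mA, confirming saturation.

saturation; I_C ≈ 1.2 mA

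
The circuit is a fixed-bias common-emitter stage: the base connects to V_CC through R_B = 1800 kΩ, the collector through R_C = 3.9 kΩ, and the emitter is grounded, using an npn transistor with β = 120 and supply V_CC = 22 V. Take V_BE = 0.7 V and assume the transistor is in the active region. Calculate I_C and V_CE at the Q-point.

Base loop: V_CC = I_B·R_B + V_BE, so I_B = (22 − 0.7)/1800 kΩ = 0.0118 mA.
In the active region I_C = β·I_B = 120 × 0.0118 = 1.42 mA.
Collector loop: V_CE = V_CC − I_C·R_C = 22 − 1.42×3.9 = 16.5 V.
Since V_CE = 16.5 V > V_CE(sat) ≈ 0.2 V, the transistor is in the active region as assumed.

I_C ≈ 1.4 mA, V_CE ≈ 16 V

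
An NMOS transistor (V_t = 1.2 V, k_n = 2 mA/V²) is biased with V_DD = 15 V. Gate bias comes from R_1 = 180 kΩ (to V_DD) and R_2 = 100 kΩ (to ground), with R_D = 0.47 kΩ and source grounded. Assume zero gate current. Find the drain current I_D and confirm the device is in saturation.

V_G = V_DD·R_2/(R_1+R_2) = 15×100/280 = 5.36 V. With the source grounded, V_GS = V_G = 5.36 V.
Assume saturation: I_D = (k_n/2)(V_GS − V_t)² = (2/2)×(5.36 − 1.2)² = 1×4.16² = 17.3 mA.
V_DS = V_DD − I_D·R_D = 15 − 17.3×0.47 = 6.88 V.
Saturation requires V_DS ≥ V_GS − V_t = 4.16 V; 6.88 ≥ 4.16 ✓.

I_D ≈ 17 mA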